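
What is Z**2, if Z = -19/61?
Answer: 361/3721 ≈ 0.097017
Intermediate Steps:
Z = -19/61 (Z = -19*1/61 = -19/61 ≈ -0.31148)
Z**2 = (-19/61)**2 = 361/3721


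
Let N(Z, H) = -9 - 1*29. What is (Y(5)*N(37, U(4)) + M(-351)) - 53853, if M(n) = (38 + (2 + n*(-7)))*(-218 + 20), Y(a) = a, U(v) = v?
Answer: -548449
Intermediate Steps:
N(Z, H) = -38 (N(Z, H) = -9 - 29 = -38)
M(n) = -7920 + 1386*n (M(n) = (38 + (2 - 7*n))*(-198) = (40 - 7*n)*(-198) = -7920 + 1386*n)
(Y(5)*N(37, U(4)) + M(-351)) - 53853 = (5*(-38) + (-7920 + 1386*(-351))) - 53853 = (-190 + (-7920 - 486486)) - 53853 = (-190 - 494406) - 53853 = -494596 - 53853 = -548449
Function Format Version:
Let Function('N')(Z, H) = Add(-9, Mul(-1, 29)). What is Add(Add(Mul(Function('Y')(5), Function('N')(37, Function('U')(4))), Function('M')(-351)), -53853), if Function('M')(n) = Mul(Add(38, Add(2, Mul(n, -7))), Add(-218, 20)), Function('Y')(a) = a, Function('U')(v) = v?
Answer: -548449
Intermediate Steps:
Function('N')(Z, H) = -38 (Function('N')(Z, H) = Add(-9, -29) = -38)
Function('M')(n) = Add(-7920, Mul(1386, n)) (Function('M')(n) = Mul(Add(38, Add(2, Mul(-7, n))), -198) = Mul(Add(40, Mul(-7, n)), -198) = Add(-7920, Mul(1386, n)))
Add(Add(Mul(Function('Y')(5), Function('N')(37, Function('U')(4))), Function('M')(-351)), -53853) = Add(Add(Mul(5, -38), Add(-7920, Mul(1386, -351))), -53853) = Add(Add(-190, Add(-7920, -486486)), -53853) = Add(Add(-190, -494406), -53853) = Add(-494596, -53853) = -548449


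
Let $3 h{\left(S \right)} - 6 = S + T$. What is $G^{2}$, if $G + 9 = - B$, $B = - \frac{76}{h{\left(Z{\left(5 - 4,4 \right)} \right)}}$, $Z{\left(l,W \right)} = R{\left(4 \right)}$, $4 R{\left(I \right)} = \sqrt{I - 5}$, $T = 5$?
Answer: $\frac{514231281}{3751969} - \frac{41395680 i}{3751969} \approx 137.06 - 11.033 i$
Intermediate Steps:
$R{\left(I \right)} = \frac{\sqrt{-5 + I}}{4}$ ($R{\left(I \right)} = \frac{\sqrt{I - 5}}{4} = \frac{\sqrt{-5 + I}}{4}$)
$Z{\left(l,W \right)} = \frac{i}{4}$ ($Z{\left(l,W \right)} = \frac{\sqrt{-5 + 4}}{4} = \frac{\sqrt{-1}}{4} = \frac{i}{4}$)
$h{\left(S \right)} = \frac{11}{3} + \frac{S}{3}$ ($h{\left(S \right)} = 2 + \frac{S + 5}{3} = 2 + \frac{5 + S}{3} = 2 + \left(\frac{5}{3} + \frac{S}{3}\right) = \frac{11}{3} + \frac{S}{3}$)
$B = - \frac{10944 \left(\frac{11}{3} - \frac{i}{12}\right)}{1937}$ ($B = - \frac{76}{\frac{11}{3} + \frac{\frac{1}{4} i}{3}} = - \frac{76}{\frac{11}{3} + \frac{i}{12}} = - 76 \frac{144 \left(\frac{11}{3} - \frac{i}{12}\right)}{1937} = - \frac{10944 \left(\frac{11}{3} - \frac{i}{12}\right)}{1937} \approx -20.717 + 0.47083 i$)
$G = \frac{22695}{1937} - \frac{912 i}{1937}$ ($G = -9 - \left(- \frac{40128}{1937} + \frac{912 i}{1937}\right) = -9 + \left(\frac{40128}{1937} - \frac{912 i}{1937}\right) = \frac{22695}{1937} - \frac{912 i}{1937} \approx 11.717 - 0.47083 i$)
$G^{2} = \left(\frac{22695}{1937} - \frac{912 i}{1937}\right)^{2}$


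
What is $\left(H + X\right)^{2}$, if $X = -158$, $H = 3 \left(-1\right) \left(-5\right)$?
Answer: $20449$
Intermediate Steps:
$H = 15$ ($H = \left(-3\right) \left(-5\right) = 15$)
$\left(H + X\right)^{2} = \left(15 - 158\right)^{2} = \left(-143\right)^{2} = 20449$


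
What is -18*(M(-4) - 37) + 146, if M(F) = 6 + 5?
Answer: 614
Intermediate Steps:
M(F) = 11
-18*(M(-4) - 37) + 146 = -18*(11 - 37) + 146 = -18*(-26) + 146 = 468 + 146 = 614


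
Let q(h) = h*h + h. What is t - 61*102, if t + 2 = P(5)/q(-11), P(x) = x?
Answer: -136927/22 ≈ -6224.0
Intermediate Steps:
q(h) = h + h² (q(h) = h² + h = h + h²)
t = -43/22 (t = -2 + 5/((-11*(1 - 11))) = -2 + 5/((-11*(-10))) = -2 + 5/110 = -2 + 5*(1/110) = -2 + 1/22 = -43/22 ≈ -1.9545)
t - 61*102 = -43/22 - 61*102 = -43/22 - 6222 = -136927/22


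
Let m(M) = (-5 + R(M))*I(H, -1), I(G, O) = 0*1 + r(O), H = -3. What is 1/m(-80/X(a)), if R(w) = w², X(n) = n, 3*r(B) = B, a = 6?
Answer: -27/1555 ≈ -0.017363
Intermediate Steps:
r(B) = B/3
I(G, O) = O/3 (I(G, O) = 0*1 + O/3 = 0 + O/3 = O/3)
m(M) = 5/3 - M²/3 (m(M) = (-5 + M²)*((⅓)*(-1)) = (-5 + M²)*(-⅓) = 5/3 - M²/3)
1/m(-80/X(a)) = 1/(5/3 - (-80/6)²/3) = 1/(5/3 - (-80*⅙)²/3) = 1/(5/3 - (-40/3)²/3) = 1/(5/3 - ⅓*1600/9) = 1/(5/3 - 1600/27) = 1/(-1555/27) = -27/1555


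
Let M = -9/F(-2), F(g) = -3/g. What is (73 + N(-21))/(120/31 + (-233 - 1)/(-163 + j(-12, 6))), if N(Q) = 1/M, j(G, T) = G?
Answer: 2370725/169524 ≈ 13.985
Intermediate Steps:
M = -6 (M = -9/((-3/(-2))) = -9/((-3*(-1/2))) = -9/3/2 = -9*2/3 = -6)
N(Q) = -1/6 (N(Q) = 1/(-6) = -1/6)
(73 + N(-21))/(120/31 + (-233 - 1)/(-163 + j(-12, 6))) = (73 - 1/6)/(120/31 + (-233 - 1)/(-163 - 12)) = 437/(6*(120*(1/31) - 234/(-175))) = 437/(6*(120/31 - 234*(-1/175))) = 437/(6*(120/31 + 234/175)) = 437/(6*(28254/5425)) = (437/6)*(5425/28254) = 2370725/169524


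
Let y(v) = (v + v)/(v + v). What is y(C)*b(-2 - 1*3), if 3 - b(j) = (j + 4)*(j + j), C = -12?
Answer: -7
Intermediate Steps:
y(v) = 1 (y(v) = (2*v)/((2*v)) = (2*v)*(1/(2*v)) = 1)
b(j) = 3 - 2*j*(4 + j) (b(j) = 3 - (j + 4)*(j + j) = 3 - (4 + j)*2*j = 3 - 2*j*(4 + j))
y(C)*b(-2 - 1*3) = 1*(3 - 8*(-2 - 1*3) - 2*(-2 - 1*3)²) = 1*(3 - 8*(-2 - 3) - 2*(-2 - 3)²) = 1*(3 - 8*(-5) - 2*(-5)²) = 1*(3 + 40 - 2*25) = 1*(3 + 40 - 50) = 1*(-7) = -7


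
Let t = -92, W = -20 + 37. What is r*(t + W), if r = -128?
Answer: 9600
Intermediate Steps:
W = 17
r*(t + W) = -128*(-92 + 17) = -128*(-75) = 9600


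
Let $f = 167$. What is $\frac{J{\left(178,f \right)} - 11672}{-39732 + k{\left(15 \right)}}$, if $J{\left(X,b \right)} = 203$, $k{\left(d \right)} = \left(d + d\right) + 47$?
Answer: $\frac{11469}{39655} \approx 0.28922$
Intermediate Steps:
$k{\left(d \right)} = 47 + 2 d$ ($k{\left(d \right)} = 2 d + 47 = 47 + 2 d$)
$\frac{J{\left(178,f \right)} - 11672}{-39732 + k{\left(15 \right)}} = \frac{203 - 11672}{-39732 + \left(47 + 2 \cdot 15\right)} = - \frac{11469}{-39732 + \left(47 + 30\right)} = - \frac{11469}{-39732 + 77} = - \frac{11469}{-39655} = \left(-11469\right) \left(- \frac{1}{39655}\right) = \frac{11469}{39655}$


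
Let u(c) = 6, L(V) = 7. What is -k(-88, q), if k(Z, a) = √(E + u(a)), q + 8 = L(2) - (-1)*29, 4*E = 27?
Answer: -√51/2 ≈ -3.5707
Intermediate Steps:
E = 27/4 (E = (¼)*27 = 27/4 ≈ 6.7500)
q = 28 (q = -8 + (7 - (-1)*29) = -8 + (7 - 1*(-29)) = -8 + (7 + 29) = -8 + 36 = 28)
k(Z, a) = √51/2 (k(Z, a) = √(27/4 + 6) = √(51/4) = √51/2)
-k(-88, q) = -√51/2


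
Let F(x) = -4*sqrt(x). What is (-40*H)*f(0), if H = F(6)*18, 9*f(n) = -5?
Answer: -1600*sqrt(6) ≈ -3919.2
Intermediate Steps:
f(n) = -5/9 (f(n) = (1/9)*(-5) = -5/9)
H = -72*sqrt(6) (H = -4*sqrt(6)*18 = -72*sqrt(6) ≈ -176.36)
(-40*H)*f(0) = -(-2880)*sqrt(6)*(-5/9) = (2880*sqrt(6))*(-5/9) = -1600*sqrt(6)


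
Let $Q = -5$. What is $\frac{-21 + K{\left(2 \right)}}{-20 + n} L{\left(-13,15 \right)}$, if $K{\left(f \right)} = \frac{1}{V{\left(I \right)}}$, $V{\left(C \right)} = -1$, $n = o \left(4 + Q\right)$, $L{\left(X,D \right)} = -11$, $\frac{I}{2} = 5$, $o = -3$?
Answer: $- \frac{242}{17} \approx -14.235$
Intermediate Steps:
$I = 10$ ($I = 2 \cdot 5 = 10$)
$n = 3$ ($n = - 3 \left(4 - 5\right) = \left(-3\right) \left(-1\right) = 3$)
$K{\left(f \right)} = -1$ ($K{\left(f \right)} = \frac{1}{-1} = -1$)
$\frac{-21 + K{\left(2 \right)}}{-20 + n} L{\left(-13,15 \right)} = \frac{-21 - 1}{-20 + 3} \left(-11\right) = - \frac{22}{-17} \left(-11\right) = \left(-22\right) \left(- \frac{1}{17}\right) \left(-11\right) = \frac{22}{17} \left(-11\right) = - \frac{242}{17}$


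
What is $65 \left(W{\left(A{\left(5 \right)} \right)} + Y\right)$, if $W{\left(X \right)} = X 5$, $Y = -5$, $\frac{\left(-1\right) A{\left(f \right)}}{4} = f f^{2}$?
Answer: $-162825$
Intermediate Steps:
$A{\left(f \right)} = - 4 f^{3}$ ($A{\left(f \right)} = - 4 f f^{2} = - 4 f^{3}$)
$W{\left(X \right)} = 5 X$
$65 \left(W{\left(A{\left(5 \right)} \right)} + Y\right) = 65 \left(5 \left(- 4 \cdot 5^{3}\right) - 5\right) = 65 \left(5 \left(\left(-4\right) 125\right) - 5\right) = 65 \left(5 \left(-500\right) - 5\right) = 65 \left(-2500 - 5\right) = 65 \left(-2505\right) = -162825$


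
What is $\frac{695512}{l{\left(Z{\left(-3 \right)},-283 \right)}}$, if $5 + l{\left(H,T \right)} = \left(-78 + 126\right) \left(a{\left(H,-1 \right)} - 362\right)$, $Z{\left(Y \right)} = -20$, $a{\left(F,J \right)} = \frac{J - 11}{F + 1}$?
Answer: $- \frac{13214728}{329663} \approx -40.086$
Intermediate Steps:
$a{\left(F,J \right)} = \frac{-11 + J}{1 + F}$
$l{\left(H,T \right)} = -17381 - \frac{576}{1 + H}$ ($l{\left(H,T \right)} = -5 + \left(-78 + 126\right) \left(\frac{-11 - 1}{1 + H} - 362\right) = -5 + 48 \left(\frac{1}{1 + H} \left(-12\right) - 362\right) = -5 + 48 \left(- \frac{12}{1 + H} - 362\right) = -5 + 48 \left(-362 - \frac{12}{1 + H}\right) = -5 - \left(17376 + \frac{576}{1 + H}\right) = -17381 - \frac{576}{1 + H}$)
$\frac{695512}{l{\left(Z{\left(-3 \right)},-283 \right)}} = \frac{695512}{\frac{1}{1 - 20} \left(-17957 - -347620\right)} = \frac{695512}{\frac{1}{-19} \left(-17957 + 347620\right)} = \frac{695512}{\left(- \frac{1}{19}\right) 329663} = \frac{695512}{- \frac{329663}{19}} = 695512 \left(- \frac{19}{329663}\right) = - \frac{13214728}{329663}$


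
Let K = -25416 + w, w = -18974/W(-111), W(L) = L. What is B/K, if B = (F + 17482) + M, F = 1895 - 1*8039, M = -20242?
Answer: 494172/1401101 ≈ 0.35270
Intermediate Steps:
F = -6144 (F = 1895 - 8039 = -6144)
w = 18974/111 (w = -18974/(-111) = -18974*(-1/111) = 18974/111 ≈ 170.94)
B = -8904 (B = (-6144 + 17482) - 20242 = 11338 - 20242 = -8904)
K = -2802202/111 (K = -25416 + 18974/111 = -2802202/111 ≈ -25245.)
B/K = -8904/(-2802202/111) = -8904*(-111/2802202) = 494172/1401101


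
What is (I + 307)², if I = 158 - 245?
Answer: 48400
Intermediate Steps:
I = -87
(I + 307)² = (-87 + 307)² = 220² = 48400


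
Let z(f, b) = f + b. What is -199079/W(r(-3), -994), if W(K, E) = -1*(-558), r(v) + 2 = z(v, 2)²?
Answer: -199079/558 ≈ -356.77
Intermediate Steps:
z(f, b) = b + f
r(v) = -2 + (2 + v)²
W(K, E) = 558
-199079/W(r(-3), -994) = -199079/558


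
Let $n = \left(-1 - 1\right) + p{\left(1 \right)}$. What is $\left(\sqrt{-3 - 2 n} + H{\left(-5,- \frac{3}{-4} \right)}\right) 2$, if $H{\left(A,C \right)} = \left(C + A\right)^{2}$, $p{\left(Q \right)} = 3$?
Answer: $\frac{289}{8} + 2 i \sqrt{5} \approx 36.125 + 4.4721 i$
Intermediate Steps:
$n = 1$ ($n = \left(-1 - 1\right) + 3 = -2 + 3 = 1$)
$H{\left(A,C \right)} = \left(A + C\right)^{2}$
$\left(\sqrt{-3 - 2 n} + H{\left(-5,- \frac{3}{-4} \right)}\right) 2 = \left(\sqrt{-3 - 2} + \left(-5 - \frac{3}{-4}\right)^{2}\right) 2 = \left(\sqrt{-3 - 2} + \left(-5 - - \frac{3}{4}\right)^{2}\right) 2 = \left(\sqrt{-5} + \left(-5 + \frac{3}{4}\right)^{2}\right) 2 = \left(i \sqrt{5} + \left(- \frac{17}{4}\right)^{2}\right) 2 = \left(i \sqrt{5} + \frac{289}{16}\right) 2 = \left(\frac{289}{16} + i \sqrt{5}\right) 2 = \frac{289}{8} + 2 i \sqrt{5}$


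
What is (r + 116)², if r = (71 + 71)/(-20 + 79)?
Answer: 48804196/3481 ≈ 14020.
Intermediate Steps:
r = 142/59 ≈ 2.4068
(r + 116)² = (142/59 + 116)² = (6986/59)² = 48804196/3481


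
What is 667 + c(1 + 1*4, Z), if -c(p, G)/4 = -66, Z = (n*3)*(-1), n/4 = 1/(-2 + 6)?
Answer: 931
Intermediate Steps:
n = 1 (n = 4/(-2 + 6) = 4/4 = 4*(1/4) = 1)
Z = -3 (Z = (1*3)*(-1) = 3*(-1) = -3)
c(p, G) = 264 (c(p, G) = -4*(-66) = 264)
667 + c(1 + 1*4, Z) = 667 + 264 = 931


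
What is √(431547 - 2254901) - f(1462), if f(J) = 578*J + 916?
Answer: -845952 + I*√1823354 ≈ -8.4595e+5 + 1350.3*I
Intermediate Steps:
f(J) = 916 + 578*J
√(431547 - 2254901) - f(1462) = √(431547 - 2254901) - (916 + 578*1462) = √(-1823354) - (916 + 845036) = I*√1823354 - 1*845952 = I*√1823354 - 845952 = -845952 + I*√1823354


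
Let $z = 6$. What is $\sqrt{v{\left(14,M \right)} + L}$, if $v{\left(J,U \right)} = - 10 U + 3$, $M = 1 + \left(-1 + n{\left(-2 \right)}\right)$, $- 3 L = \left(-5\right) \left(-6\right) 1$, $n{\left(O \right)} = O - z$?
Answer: $\sqrt{73} \approx 8.544$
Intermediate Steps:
$n{\left(O \right)} = -6 + O$ ($n{\left(O \right)} = O - 6 = -6 + O$)
$L = -10$ ($L = - \frac{\left(-5\right) \left(-6\right) 1}{3} = - \frac{30 \cdot 1}{3} = \left(- \frac{1}{3}\right) 30 = -10$)
$M = -8$ ($M = 1 - 9 = -8$)
$v{\left(J,U \right)} = 3 - 10 U$
$\sqrt{v{\left(14,M \right)} + L} = \sqrt{\left(3 - -80\right) - 10} = \sqrt{\left(3 + 80\right) - 10} = \sqrt{83 - 10} = \sqrt{73}$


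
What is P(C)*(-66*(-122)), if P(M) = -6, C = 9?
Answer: -48312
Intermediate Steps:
P(C)*(-66*(-122)) = -(-396)*(-122) = -6*8052 = -48312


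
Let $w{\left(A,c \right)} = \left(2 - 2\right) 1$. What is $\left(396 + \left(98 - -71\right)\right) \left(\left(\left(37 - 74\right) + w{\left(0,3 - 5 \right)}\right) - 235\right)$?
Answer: $-153680$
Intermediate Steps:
$w{\left(A,c \right)} = 0$ ($w{\left(A,c \right)} = 0 \cdot 1 = 0$)
$\left(396 + \left(98 - -71\right)\right) \left(\left(\left(37 - 74\right) + w{\left(0,3 - 5 \right)}\right) - 235\right) = \left(396 + \left(98 - -71\right)\right) \left(\left(\left(37 - 74\right) + 0\right) - 235\right) = \left(396 + \left(98 + 71\right)\right) \left(\left(-37 + 0\right) - 235\right) = \left(396 + 169\right) \left(-37 - 235\right) = 565 \left(-272\right) = -153680$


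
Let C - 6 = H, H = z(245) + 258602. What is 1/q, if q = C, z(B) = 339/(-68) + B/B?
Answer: 68/17585073 ≈ 3.8669e-6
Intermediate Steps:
z(B) = -271/68 (z(B) = 339*(-1/68) + 1 = -339/68 + 1 = -271/68)
H = 17584665/68 (H = -271/68 + 258602 = 17584665/68 ≈ 2.5860e+5)
C = 17585073/68 (C = 6 + 17584665/68 = 17585073/68 ≈ 2.5860e+5)
q = 17585073/68 ≈ 2.5860e+5
1/q = 1/(17585073/68) = 68/17585073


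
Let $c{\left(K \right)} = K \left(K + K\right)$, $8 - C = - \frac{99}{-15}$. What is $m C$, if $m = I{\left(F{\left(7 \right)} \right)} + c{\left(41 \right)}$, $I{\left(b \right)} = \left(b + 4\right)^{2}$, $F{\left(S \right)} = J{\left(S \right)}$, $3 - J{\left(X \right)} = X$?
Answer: $\frac{23534}{5} \approx 4706.8$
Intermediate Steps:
$J{\left(X \right)} = 3 - X$
$F{\left(S \right)} = 3 - S$
$C = \frac{7}{5}$ ($C = 8 - - \frac{99}{-15} = 8 - \left(-99\right) \left(- \frac{1}{15}\right) = 8 - \frac{33}{5} = \frac{7}{5} \approx 1.4$)
$I{\left(b \right)} = \left(4 + b\right)^{2}$
$c{\left(K \right)} = 2 K^{2}$ ($c{\left(K \right)} = K 2 K = 2 K^{2}$)
$m = 3362$ ($m = \left(4 + \left(3 - 7\right)\right)^{2} + 2 \cdot 41^{2} = \left(4 + \left(3 - 7\right)\right)^{2} + 2 \cdot 1681 = \left(4 - 4\right)^{2} + 3362 = 0^{2} + 3362 = 0 + 3362 = 3362$)
$m C = 3362 \cdot \frac{7}{5} = \frac{23534}{5}$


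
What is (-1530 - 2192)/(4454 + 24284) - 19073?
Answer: -274061798/14369 ≈ -19073.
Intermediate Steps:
(-1530 - 2192)/(4454 + 24284) - 19073 = -3722/28738 - 19073 = -3722*1/28738 - 19073 = -1861/14369 - 19073 = -274061798/14369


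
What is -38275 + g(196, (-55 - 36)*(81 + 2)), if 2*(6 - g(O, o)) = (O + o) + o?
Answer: -30814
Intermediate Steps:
g(O, o) = 6 - o - O/2 (g(O, o) = 6 - ((O + o) + o)/2 = 6 - (O + 2*o)/2 = 6 + (-o - O/2) = 6 - o - O/2)
-38275 + g(196, (-55 - 36)*(81 + 2)) = -38275 + (6 - (-55 - 36)*(81 + 2) - ½*196) = -38275 + (6 - (-91)*83 - 98) = -38275 + (6 - 1*(-7553) - 98) = -38275 + (6 + 7553 - 98) = -38275 + 7461 = -30814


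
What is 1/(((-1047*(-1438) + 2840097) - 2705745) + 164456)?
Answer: 1/1804394 ≈ 5.5420e-7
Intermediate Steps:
1/(((-1047*(-1438) + 2840097) - 2705745) + 164456) = 1/(((1505586 + 2840097) - 2705745) + 164456) = 1/((4345683 - 2705745) + 164456) = 1/(1639938 + 164456) = 1/1804394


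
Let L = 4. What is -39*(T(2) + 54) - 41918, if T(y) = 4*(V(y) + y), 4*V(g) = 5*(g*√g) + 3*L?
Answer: -44804 - 390*√2 ≈ -45356.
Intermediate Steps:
V(g) = 3 + 5*g^(3/2)/4 (V(g) = (5*(g*√g) + 3*4)/4 = (5*g^(3/2) + 12)/4 = (12 + 5*g^(3/2))/4 = 3 + 5*g^(3/2)/4)
T(y) = 12 + 4*y + 5*y^(3/2) (T(y) = 4*((3 + 5*y^(3/2)/4) + y) = 4*(3 + y + 5*y^(3/2)/4) = 12 + 4*y + 5*y^(3/2))
-39*(T(2) + 54) - 41918 = -39*((12 + 4*2 + 5*2^(3/2)) + 54) - 41918 = -39*((12 + 8 + 5*(2*√2)) + 54) - 41918 = -39*((12 + 8 + 10*√2) + 54) - 41918 = -39*((20 + 10*√2) + 54) - 41918 = -39*(74 + 10*√2) - 41918 = (-2886 - 390*√2) - 41918 = -44804 - 390*√2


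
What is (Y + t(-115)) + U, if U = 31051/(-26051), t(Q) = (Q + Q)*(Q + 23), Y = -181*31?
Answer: 405035948/26051 ≈ 15548.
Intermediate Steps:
Y = -5611
t(Q) = 2*Q*(23 + Q) (t(Q) = (2*Q)*(23 + Q) = 2*Q*(23 + Q))
U = -31051/26051 (U = 31051*(-1/26051) = -31051/26051 ≈ -1.1919)
(Y + t(-115)) + U = (-5611 + 2*(-115)*(23 - 115)) - 31051/26051 = (-5611 + 2*(-115)*(-92)) - 31051/26051 = (-5611 + 21160) - 31051/26051 = 15549 - 31051/26051 = 405035948/26051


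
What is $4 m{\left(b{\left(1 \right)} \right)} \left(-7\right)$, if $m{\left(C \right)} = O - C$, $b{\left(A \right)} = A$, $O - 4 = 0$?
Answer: $-84$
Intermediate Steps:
$O = 4$ ($O = 4 + 0 = 4$)
$m{\left(C \right)} = 4 - C$
$4 m{\left(b{\left(1 \right)} \right)} \left(-7\right) = 4 \left(4 - 1\right) \left(-7\right) = 4 \cdot 3 \left(-7\right) = 12 \left(-7\right) = -84$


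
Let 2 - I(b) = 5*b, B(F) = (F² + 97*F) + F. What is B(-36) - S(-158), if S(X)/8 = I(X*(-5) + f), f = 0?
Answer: 29352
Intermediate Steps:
B(F) = F² + 98*F
I(b) = 2 - 5*b
S(X) = 16 + 200*X (S(X) = 8*(2 - 5*(X*(-5) + 0)) = 8*(2 - 5*(-5*X + 0)) = 8*(2 - (-25)*X) = 8*(2 + 25*X) = 16 + 200*X)
B(-36) - S(-158) = -36*(98 - 36) - (16 + 200*(-158)) = -36*62 - (16 - 31600) = -2232 - 1*(-31584) = -2232 + 31584 = 29352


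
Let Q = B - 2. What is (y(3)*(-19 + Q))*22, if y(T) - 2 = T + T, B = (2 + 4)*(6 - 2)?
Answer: 528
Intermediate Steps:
B = 24 (B = 6*4 = 24)
y(T) = 2 + 2*T (y(T) = 2 + (T + T) = 2 + 2*T)
Q = 22 (Q = 24 - 2 = 22)
(y(3)*(-19 + Q))*22 = ((2 + 2*3)*(-19 + 22))*22 = ((2 + 6)*3)*22 = (8*3)*22 = 24*22 = 528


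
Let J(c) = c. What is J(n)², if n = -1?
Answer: 1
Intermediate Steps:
J(n)² = (-1)² = 1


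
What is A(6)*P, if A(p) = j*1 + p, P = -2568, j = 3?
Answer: -23112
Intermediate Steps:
A(p) = 3 + p (A(p) = 3*1 + p = 3 + p)
A(6)*P = (3 + 6)*(-2568) = 9*(-2568) = -23112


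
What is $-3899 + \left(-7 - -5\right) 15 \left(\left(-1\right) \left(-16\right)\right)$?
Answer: $-4379$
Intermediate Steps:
$-3899 + \left(-7 - -5\right) 15 \left(\left(-1\right) \left(-16\right)\right) = -3899 + \left(-7 + 5\right) 15 \cdot 16 = -3899 + \left(-2\right) 15 \cdot 16 = -3899 - 480 = -4379$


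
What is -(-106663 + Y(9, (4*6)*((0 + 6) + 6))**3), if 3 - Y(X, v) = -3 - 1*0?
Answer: 106447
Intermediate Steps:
Y(X, v) = 6 (Y(X, v) = 3 - (-3 - 1*0) = 3 - (-3 + 0) = 3 - 1*(-3) = 3 + 3 = 6)
-(-106663 + Y(9, (4*6)*((0 + 6) + 6))**3) = -(-106663 + 6**3) = -(-106663 + 216) = -1*(-106447) = 106447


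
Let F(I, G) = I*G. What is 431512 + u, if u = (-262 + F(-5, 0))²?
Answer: 500156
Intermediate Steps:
F(I, G) = G*I
u = 68644 (u = (-262 + 0*(-5))² = (-262 + 0)² = (-262)² = 68644)
431512 + u = 431512 + 68644 = 500156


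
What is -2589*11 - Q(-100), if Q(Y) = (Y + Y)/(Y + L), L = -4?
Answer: -370252/13 ≈ -28481.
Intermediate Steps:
Q(Y) = 2*Y/(-4 + Y) (Q(Y) = (Y + Y)/(Y - 4) = (2*Y)/(-4 + Y) = 2*Y/(-4 + Y))
-2589*11 - Q(-100) = -2589*11 - 2*(-100)/(-4 - 100) = -28479 - 2*(-100)/(-104) = -28479 - 2*(-100)*(-1)/104 = -28479 - 1*25/13 = -28479 - 25/13 = -370252/13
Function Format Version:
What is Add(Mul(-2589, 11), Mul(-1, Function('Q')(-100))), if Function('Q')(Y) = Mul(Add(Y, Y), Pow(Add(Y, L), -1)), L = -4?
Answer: Rational(-370252, 13) ≈ -28481.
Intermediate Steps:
Function('Q')(Y) = Mul(2, Y, Pow(Add(-4, Y), -1)) (Function('Q')(Y) = Mul(Add(Y, Y), Pow(Add(Y, -4), -1)) = Mul(Mul(2, Y), Pow(Add(-4, Y), -1)) = Mul(2, Y, Pow(Add(-4, Y), -1)))
Add(Mul(-2589, 11), Mul(-1, Function('Q')(-100))) = Add(Mul(-2589, 11), Mul(-1, Mul(2, -100, Pow(Add(-4, -100), -1)))) = Add(-28479, Mul(-1, Mul(2, -100, Pow(-104, -1)))) = Add(-28479, Mul(-1, Mul(2, -100, Rational(-1, 104)))) = Add(-28479, Mul(-1, Rational(25, 13))) = Add(-28479, Rational(-25, 13)) = Rational(-370252, 13)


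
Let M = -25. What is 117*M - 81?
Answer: -3006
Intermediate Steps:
117*M - 81 = 117*(-25) - 81 = -2925 - 81 = -3006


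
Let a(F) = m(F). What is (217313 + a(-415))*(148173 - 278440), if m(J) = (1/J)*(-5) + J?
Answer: -2345136226845/83 ≈ -2.8255e+10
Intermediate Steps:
m(J) = J - 5/J (m(J) = -5/J + J = J - 5/J)
a(F) = F - 5/F
(217313 + a(-415))*(148173 - 278440) = (217313 + (-415 - 5/(-415)))*(148173 - 278440) = (217313 + (-415 - 5*(-1/415)))*(-130267) = (217313 + (-415 + 1/83))*(-130267) = (217313 - 34444/83)*(-130267) = (18002535/83)*(-130267) = -2345136226845/83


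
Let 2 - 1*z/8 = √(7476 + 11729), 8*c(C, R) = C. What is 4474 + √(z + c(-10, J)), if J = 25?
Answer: 4474 + √(59 - 32*√19205)/2 ≈ 4474.0 + 33.074*I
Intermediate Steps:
c(C, R) = C/8
z = 16 - 8*√19205 (z = 16 - 8*√(7476 + 11729) = 16 - 8*√19205 ≈ -1092.7)
4474 + √(z + c(-10, J)) = 4474 + √((16 - 8*√19205) + (⅛)*(-10)) = 4474 + √((16 - 8*√19205) - 5/4) = 4474 + √(59/4 - 8*√19205)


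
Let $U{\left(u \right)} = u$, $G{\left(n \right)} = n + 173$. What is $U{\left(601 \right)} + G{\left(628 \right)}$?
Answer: $1402$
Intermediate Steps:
$G{\left(n \right)} = 173 + n$
$U{\left(601 \right)} + G{\left(628 \right)} = 601 + \left(173 + 628\right) = 601 + 801 = 1402$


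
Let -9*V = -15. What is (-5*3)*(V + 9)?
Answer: -160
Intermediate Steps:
V = 5/3 (V = -1/9*(-15) = 5/3 ≈ 1.6667)
(-5*3)*(V + 9) = (-5*3)*(5/3 + 9) = -15*32/3 = -160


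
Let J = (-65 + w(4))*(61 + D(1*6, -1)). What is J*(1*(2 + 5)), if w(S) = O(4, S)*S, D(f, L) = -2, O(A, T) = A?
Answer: -20237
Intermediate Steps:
w(S) = 4*S
J = -2891 (J = (-65 + 4*4)*(61 - 2) = (-65 + 16)*59 = -49*59 = -2891)
J*(1*(2 + 5)) = -2891*(2 + 5) = -2891*7 = -20237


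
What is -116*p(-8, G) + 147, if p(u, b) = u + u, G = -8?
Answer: 2003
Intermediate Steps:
p(u, b) = 2*u
-116*p(-8, G) + 147 = -232*(-8) + 147 = -116*(-16) + 147 = 1856 + 147 = 2003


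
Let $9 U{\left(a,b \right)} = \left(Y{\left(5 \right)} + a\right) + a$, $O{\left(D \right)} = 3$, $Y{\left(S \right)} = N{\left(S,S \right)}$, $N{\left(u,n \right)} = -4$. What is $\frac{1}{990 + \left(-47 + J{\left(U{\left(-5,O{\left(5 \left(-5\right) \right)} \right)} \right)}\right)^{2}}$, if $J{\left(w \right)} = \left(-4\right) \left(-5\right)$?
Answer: $\frac{1}{1719} \approx 0.00058173$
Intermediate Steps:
$Y{\left(S \right)} = -4$
$U{\left(a,b \right)} = - \frac{4}{9} + \frac{2 a}{9}$ ($U{\left(a,b \right)} = \frac{\left(-4 + a\right) + a}{9} = \frac{-4 + 2 a}{9} = - \frac{4}{9} + \frac{2 a}{9}$)
$J{\left(w \right)} = 20$
$\frac{1}{990 + \left(-47 + J{\left(U{\left(-5,O{\left(5 \left(-5\right) \right)} \right)} \right)}\right)^{2}} = \frac{1}{990 + \left(-47 + 20\right)^{2}} = \frac{1}{990 + \left(-27\right)^{2}} = \frac{1}{990 + 729} = \frac{1}{1719}$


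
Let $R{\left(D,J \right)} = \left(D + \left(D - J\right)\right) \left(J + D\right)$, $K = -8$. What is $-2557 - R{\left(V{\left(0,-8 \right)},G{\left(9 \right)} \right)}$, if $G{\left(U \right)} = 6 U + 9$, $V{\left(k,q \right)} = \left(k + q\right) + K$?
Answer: $1908$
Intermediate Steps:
$V{\left(k,q \right)} = -8 + k + q$ ($V{\left(k,q \right)} = \left(k + q\right) - 8 = -8 + k + q$)
$G{\left(U \right)} = 9 + 6 U$
$R{\left(D,J \right)} = \left(D + J\right) \left(- J + 2 D\right)$ ($R{\left(D,J \right)} = \left(- J + 2 D\right) \left(D + J\right) = \left(D + J\right) \left(- J + 2 D\right)$)
$-2557 - R{\left(V{\left(0,-8 \right)},G{\left(9 \right)} \right)} = -2557 - \left(- \left(9 + 6 \cdot 9\right)^{2} + 2 \left(-8 + 0 - 8\right)^{2} + \left(-8 + 0 - 8\right) \left(9 + 6 \cdot 9\right)\right) = -2557 - \left(- \left(9 + 54\right)^{2} + 2 \left(-16\right)^{2} - 16 \left(9 + 54\right)\right) = -2557 - \left(- 63^{2} + 2 \cdot 256 - 1008\right) = -2557 - \left(\left(-1\right) 3969 + 512 - 1008\right) = -2557 - \left(-3969 + 512 - 1008\right) = -2557 - -4465 = -2557 + 4465 = 1908$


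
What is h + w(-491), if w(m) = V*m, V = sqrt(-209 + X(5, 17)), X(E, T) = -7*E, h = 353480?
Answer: 353480 - 982*I*sqrt(61) ≈ 3.5348e+5 - 7669.7*I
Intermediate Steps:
V = 2*I*sqrt(61) (V = sqrt(-209 - 7*5) = sqrt(-209 - 35) = sqrt(-244) = 2*I*sqrt(61) ≈ 15.62*I)
w(m) = 2*I*m*sqrt(61) (w(m) = (2*I*sqrt(61))*m = 2*I*m*sqrt(61))
h + w(-491) = 353480 + 2*I*(-491)*sqrt(61) = 353480 - 982*I*sqrt(61)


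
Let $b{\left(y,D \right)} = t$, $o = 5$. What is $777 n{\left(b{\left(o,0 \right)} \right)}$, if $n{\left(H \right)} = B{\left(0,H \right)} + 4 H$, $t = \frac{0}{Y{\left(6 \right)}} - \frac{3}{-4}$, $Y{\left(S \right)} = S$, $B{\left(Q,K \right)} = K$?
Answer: $\frac{11655}{4} \approx 2913.8$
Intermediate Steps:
$t = \frac{3}{4}$ ($t = \frac{0}{6} - \frac{3}{-4} = 0 \cdot \frac{1}{6} - - \frac{3}{4} = 0 + \frac{3}{4} = \frac{3}{4} \approx 0.75$)
$b{\left(y,D \right)} = \frac{3}{4}$
$n{\left(H \right)} = 5 H$ ($n{\left(H \right)} = H + 4 H = 5 H$)
$777 n{\left(b{\left(o,0 \right)} \right)} = 777 \cdot 5 \cdot \frac{3}{4} = 777 \cdot \frac{15}{4} = \frac{11655}{4}$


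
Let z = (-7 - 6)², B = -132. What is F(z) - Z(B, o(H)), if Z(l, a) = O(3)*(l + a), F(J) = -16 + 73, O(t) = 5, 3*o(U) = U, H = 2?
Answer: 2141/3 ≈ 713.67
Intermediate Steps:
o(U) = U/3
z = 169 (z = (-13)² = 169)
F(J) = 57
Z(l, a) = 5*a + 5*l (Z(l, a) = 5*(l + a) = 5*(a + l) = 5*a + 5*l)
F(z) - Z(B, o(H)) = 57 - (5*((⅓)*2) + 5*(-132)) = 57 - (5*(⅔) - 660) = 57 - (10/3 - 660) = 57 - 1*(-1970/3) = 57 + 1970/3 = 2141/3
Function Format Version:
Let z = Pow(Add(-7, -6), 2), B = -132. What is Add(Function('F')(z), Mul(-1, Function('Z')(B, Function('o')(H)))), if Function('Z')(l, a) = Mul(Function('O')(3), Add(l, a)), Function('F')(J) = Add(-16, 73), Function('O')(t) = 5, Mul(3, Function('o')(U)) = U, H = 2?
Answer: Rational(2141, 3) ≈ 713.67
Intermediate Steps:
Function('o')(U) = Mul(Rational(1, 3), U)
z = 169 (z = Pow(-13, 2) = 169)
Function('F')(J) = 57
Function('Z')(l, a) = Add(Mul(5, a), Mul(5, l)) (Function('Z')(l, a) = Mul(5, Add(l, a)) = Mul(5, Add(a, l)) = Add(Mul(5, a), Mul(5, l)))
Add(Function('F')(z), Mul(-1, Function('Z')(B, Function('o')(H)))) = Add(57, Mul(-1, Add(Mul(5, Mul(Rational(1, 3), 2)), Mul(5, -132)))) = Add(57, Mul(-1, Add(Mul(5, Rational(2, 3)), -660))) = Add(57, Mul(-1, Add(Rational(10, 3), -660))) = Add(57, Mul(-1, Rational(-1970, 3))) = Add(57, Rational(1970, 3)) = Rational(2141, 3)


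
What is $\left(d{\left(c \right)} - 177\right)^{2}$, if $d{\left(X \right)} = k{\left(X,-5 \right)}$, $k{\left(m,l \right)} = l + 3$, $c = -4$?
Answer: $32041$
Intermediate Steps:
$k{\left(m,l \right)} = 3 + l$
$d{\left(X \right)} = -2$ ($d{\left(X \right)} = 3 - 5 = -2$)
$\left(d{\left(c \right)} - 177\right)^{2} = \left(-2 - 177\right)^{2} = \left(-179\right)^{2} = 32041$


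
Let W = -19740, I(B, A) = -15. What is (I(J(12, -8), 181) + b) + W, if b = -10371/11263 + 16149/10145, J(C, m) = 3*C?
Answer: -2257191559533/114263135 ≈ -19754.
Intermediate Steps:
b = 76672392/114263135 (b = -10371*1/11263 + 16149*(1/10145) = -10371/11263 + 16149/10145 = 76672392/114263135 ≈ 0.67102)
(I(J(12, -8), 181) + b) + W = (-15 + 76672392/114263135) - 19740 = -1637274633/114263135 - 19740 = -2257191559533/114263135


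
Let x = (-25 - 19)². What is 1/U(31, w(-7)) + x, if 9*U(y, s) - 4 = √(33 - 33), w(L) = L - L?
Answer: 7753/4 ≈ 1938.3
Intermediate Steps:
w(L) = 0
U(y, s) = 4/9 (U(y, s) = 4/9 + √(33 - 33)/9 = 4/9 + √0/9 = 4/9 + (⅑)*0 = 4/9 + 0 = 4/9)
x = 1936 (x = (-44)² = 1936)
1/U(31, w(-7)) + x = 1/(4/9) + 1936 = 9/4 + 1936 = 7753/4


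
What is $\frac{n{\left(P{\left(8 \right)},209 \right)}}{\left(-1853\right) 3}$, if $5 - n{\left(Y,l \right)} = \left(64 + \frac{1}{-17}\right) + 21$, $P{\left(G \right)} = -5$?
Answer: $\frac{453}{31501} \approx 0.01438$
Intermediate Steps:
$n{\left(Y,l \right)} = - \frac{1359}{17}$ ($n{\left(Y,l \right)} = 5 - \left(\left(64 + \frac{1}{-17}\right) + 21\right) = 5 - \left(\left(64 - \frac{1}{17}\right) + 21\right) = 5 - \left(\frac{1087}{17} + 21\right) = 5 - \frac{1444}{17} = - \frac{1359}{17}$)
$\frac{n{\left(P{\left(8 \right)},209 \right)}}{\left(-1853\right) 3} = - \frac{1359}{17 \left(\left(-1853\right) 3\right)} = - \frac{1359}{17 \left(-5559\right)} = \left(- \frac{1359}{17}\right) \left(- \frac{1}{5559}\right) = \frac{453}{31501}$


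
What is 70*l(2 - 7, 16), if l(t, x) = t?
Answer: -350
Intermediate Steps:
70*l(2 - 7, 16) = 70*(2 - 7) = 70*(-5) = -350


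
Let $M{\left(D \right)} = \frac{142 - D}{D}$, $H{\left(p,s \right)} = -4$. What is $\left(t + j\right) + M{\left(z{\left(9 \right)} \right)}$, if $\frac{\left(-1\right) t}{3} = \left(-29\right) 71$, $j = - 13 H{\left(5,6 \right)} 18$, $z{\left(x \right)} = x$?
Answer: $\frac{64150}{9} \approx 7127.8$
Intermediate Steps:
$M{\left(D \right)} = \frac{142 - D}{D}$
$j = 936$ ($j = \left(-13\right) \left(-4\right) 18 = 52 \cdot 18 = 936$)
$t = 6177$ ($t = - 3 \left(\left(-29\right) 71\right) = \left(-3\right) \left(-2059\right) = 6177$)
$\left(t + j\right) + M{\left(z{\left(9 \right)} \right)} = \left(6177 + 936\right) + \frac{142 - 9}{9} = 7113 + \frac{142 - 9}{9} = 7113 + \frac{1}{9} \cdot 133 = 7113 + \frac{133}{9} = \frac{64150}{9}$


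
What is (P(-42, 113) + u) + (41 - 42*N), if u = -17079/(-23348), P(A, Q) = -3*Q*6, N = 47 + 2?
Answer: -94565669/23348 ≈ -4050.3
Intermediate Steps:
N = 49
P(A, Q) = -18*Q
u = 17079/23348 (u = -17079*(-1/23348) = 17079/23348 ≈ 0.73150)
(P(-42, 113) + u) + (41 - 42*N) = (-18*113 + 17079/23348) + (41 - 42*49) = (-2034 + 17079/23348) + (41 - 2058) = -47472753/23348 - 2017 = -94565669/23348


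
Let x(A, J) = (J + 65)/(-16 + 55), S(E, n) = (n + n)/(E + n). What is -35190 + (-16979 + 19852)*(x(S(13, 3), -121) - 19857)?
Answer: -171265429/3 ≈ -5.7088e+7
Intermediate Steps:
S(E, n) = 2*n/(E + n) (S(E, n) = (2*n)/(E + n) = 2*n/(E + n))
x(A, J) = 5/3 + J/39 (x(A, J) = (65 + J)/39 = (65 + J)*(1/39) = 5/3 + J/39)
-35190 + (-16979 + 19852)*(x(S(13, 3), -121) - 19857) = -35190 + (-16979 + 19852)*((5/3 + (1/39)*(-121)) - 19857) = -35190 + 2873*((5/3 - 121/39) - 19857) = -35190 + 2873*(-56/39 - 19857) = -35190 + 2873*(-774479/39) = -35190 - 171159859/3 = -171265429/3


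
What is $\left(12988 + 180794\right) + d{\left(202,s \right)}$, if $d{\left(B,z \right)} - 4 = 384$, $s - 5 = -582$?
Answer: $194170$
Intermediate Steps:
$s = -577$ ($s = 5 - 582 = -577$)
$d{\left(B,z \right)} = 388$ ($d{\left(B,z \right)} = 4 + 384 = 388$)
$\left(12988 + 180794\right) + d{\left(202,s \right)} = \left(12988 + 180794\right) + 388 = 193782 + 388 = 194170$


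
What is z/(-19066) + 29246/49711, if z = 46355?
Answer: -1746749169/947789926 ≈ -1.8430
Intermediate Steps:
z/(-19066) + 29246/49711 = 46355/(-19066) + 29246/49711 = 46355*(-1/19066) + 29246*(1/49711) = -46355/19066 + 29246/49711 = -1746749169/947789926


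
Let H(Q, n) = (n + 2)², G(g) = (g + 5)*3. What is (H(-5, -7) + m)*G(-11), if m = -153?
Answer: 2304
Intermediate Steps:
G(g) = 15 + 3*g (G(g) = (5 + g)*3 = 15 + 3*g)
H(Q, n) = (2 + n)²
(H(-5, -7) + m)*G(-11) = ((2 - 7)² - 153)*(15 + 3*(-11)) = ((-5)² - 153)*(15 - 33) = (25 - 153)*(-18) = -128*(-18) = 2304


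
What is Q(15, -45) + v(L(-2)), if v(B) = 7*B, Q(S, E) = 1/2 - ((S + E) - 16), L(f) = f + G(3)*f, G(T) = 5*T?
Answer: -355/2 ≈ -177.50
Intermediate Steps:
L(f) = 16*f (L(f) = f + (5*3)*f = f + 15*f = 16*f)
Q(S, E) = 33/2 - E - S (Q(S, E) = ½ - ((E + S) - 16) = ½ - (-16 + E + S) = ½ + (16 - E - S) = 33/2 - E - S)
Q(15, -45) + v(L(-2)) = (33/2 - 1*(-45) - 1*15) + 7*(16*(-2)) = (33/2 + 45 - 15) + 7*(-32) = 93/2 - 224 = -355/2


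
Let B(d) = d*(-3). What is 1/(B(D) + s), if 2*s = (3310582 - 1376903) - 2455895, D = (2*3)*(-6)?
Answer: -1/261000 ≈ -3.8314e-6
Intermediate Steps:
D = -36 (D = 6*(-6) = -36)
s = -261108 (s = ((3310582 - 1376903) - 2455895)/2 = (1933679 - 2455895)/2 = (½)*(-522216) = -261108)
B(d) = -3*d
1/(B(D) + s) = 1/(-3*(-36) - 261108) = 1/(108 - 261108) = 1/(-261000) = -1/261000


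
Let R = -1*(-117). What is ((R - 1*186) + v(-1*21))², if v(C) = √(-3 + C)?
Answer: 4737 - 276*I*√6 ≈ 4737.0 - 676.06*I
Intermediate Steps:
R = 117
((R - 1*186) + v(-1*21))² = ((117 - 1*186) + √(-3 - 1*21))² = ((117 - 186) + √(-3 - 21))² = (-69 + √(-24))² = (-69 + 2*I*√6)²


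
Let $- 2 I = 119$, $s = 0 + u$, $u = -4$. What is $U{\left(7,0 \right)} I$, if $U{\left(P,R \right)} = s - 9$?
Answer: $\frac{1547}{2} \approx 773.5$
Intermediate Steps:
$s = -4$ ($s = 0 - 4 = -4$)
$I = - \frac{119}{2}$ ($I = \left(- \frac{1}{2}\right) 119 = - \frac{119}{2} \approx -59.5$)
$U{\left(P,R \right)} = -13$ ($U{\left(P,R \right)} = -4 - 9 = -13$)
$U{\left(7,0 \right)} I = \left(-13\right) \left(- \frac{119}{2}\right) = \frac{1547}{2}$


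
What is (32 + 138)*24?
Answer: 4080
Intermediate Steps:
(32 + 138)*24 = 170*24 = 4080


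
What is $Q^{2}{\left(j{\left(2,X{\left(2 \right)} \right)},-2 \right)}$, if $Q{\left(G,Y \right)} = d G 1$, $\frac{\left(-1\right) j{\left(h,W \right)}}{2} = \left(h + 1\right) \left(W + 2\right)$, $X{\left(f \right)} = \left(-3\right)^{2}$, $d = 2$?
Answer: $17424$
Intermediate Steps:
$X{\left(f \right)} = 9$
$j{\left(h,W \right)} = - 2 \left(1 + h\right) \left(2 + W\right)$ ($j{\left(h,W \right)} = - 2 \left(h + 1\right) \left(W + 2\right) = - 2 \left(1 + h\right) \left(2 + W\right)$)
$Q{\left(G,Y \right)} = 2 G$ ($Q{\left(G,Y \right)} = 2 G 1 = 2 G$)
$Q^{2}{\left(j{\left(2,X{\left(2 \right)} \right)},-2 \right)} = \left(2 \left(-4 - 8 - 18 - 18 \cdot 2\right)\right)^{2} = \left(2 \left(-4 - 8 - 18 - 36\right)\right)^{2} = \left(2 \left(-66\right)\right)^{2} = \left(-132\right)^{2} = 17424$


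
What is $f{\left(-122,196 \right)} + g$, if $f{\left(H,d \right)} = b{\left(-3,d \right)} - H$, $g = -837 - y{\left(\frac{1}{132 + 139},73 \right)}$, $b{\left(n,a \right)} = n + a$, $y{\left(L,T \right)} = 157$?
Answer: $-679$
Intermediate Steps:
$b{\left(n,a \right)} = a + n$
$g = -994$ ($g = -837 - 157 = -994$)
$f{\left(H,d \right)} = -3 + d - H$ ($f{\left(H,d \right)} = \left(d - 3\right) - H = \left(-3 + d\right) - H = -3 + d - H$)
$f{\left(-122,196 \right)} + g = \left(-3 + 196 - -122\right) - 994 = \left(-3 + 196 + 122\right) - 994 = 315 - 994 = -679$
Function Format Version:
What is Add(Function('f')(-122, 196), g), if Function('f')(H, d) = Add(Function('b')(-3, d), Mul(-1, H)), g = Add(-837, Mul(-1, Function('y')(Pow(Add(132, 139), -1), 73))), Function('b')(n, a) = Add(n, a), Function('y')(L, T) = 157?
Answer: -679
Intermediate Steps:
Function('b')(n, a) = Add(a, n)
g = -994 (g = Add(-837, Mul(-1, 157)) = Add(-837, -157) = -994)
Function('f')(H, d) = Add(-3, d, Mul(-1, H)) (Function('f')(H, d) = Add(Add(d, -3), Mul(-1, H)) = Add(Add(-3, d), Mul(-1, H)) = Add(-3, d, Mul(-1, H)))
Add(Function('f')(-122, 196), g) = Add(Add(-3, 196, Mul(-1, -122)), -994) = Add(Add(-3, 196, 122), -994) = Add(315, -994) = -679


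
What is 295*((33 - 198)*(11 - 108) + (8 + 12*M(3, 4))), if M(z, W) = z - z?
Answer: 4723835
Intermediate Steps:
M(z, W) = 0
295*((33 - 198)*(11 - 108) + (8 + 12*M(3, 4))) = 295*((33 - 198)*(11 - 108) + (8 + 12*0)) = 295*(-165*(-97) + (8 + 0)) = 295*(16005 + 8) = 295*16013 = 4723835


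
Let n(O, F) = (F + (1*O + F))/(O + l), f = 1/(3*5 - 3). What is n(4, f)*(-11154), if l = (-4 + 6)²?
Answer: -46475/8 ≈ -5809.4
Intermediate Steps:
f = 1/12 (f = 1/(15 - 3) = 1/12 ≈ 0.083333)
l = 4 (l = 2² = 4)
n(O, F) = (O + 2*F)/(4 + O) (n(O, F) = (F + (1*O + F))/(O + 4) = (F + (O + F))/(4 + O) = (F + (F + O))/(4 + O) = (O + 2*F)/(4 + O))
n(4, f)*(-11154) = ((4 + 2*(1/12))/(4 + 4))*(-11154) = ((4 + ⅙)/8)*(-11154) = ((⅛)*(25/6))*(-11154) = (25/48)*(-11154) = -46475/8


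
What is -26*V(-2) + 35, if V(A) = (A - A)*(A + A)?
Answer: 35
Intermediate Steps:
V(A) = 0 (V(A) = 0*(2*A) = 0)
-26*V(-2) + 35 = -26*0 + 35 = 0 + 35 = 35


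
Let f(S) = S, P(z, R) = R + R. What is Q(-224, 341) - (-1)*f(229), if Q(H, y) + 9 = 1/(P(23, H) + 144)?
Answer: 66879/304 ≈ 220.00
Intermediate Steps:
P(z, R) = 2*R
Q(H, y) = -9 + 1/(144 + 2*H) (Q(H, y) = -9 + 1/(2*H + 144) = -9 + 1/(144 + 2*H))
Q(-224, 341) - (-1)*f(229) = (-1295 - 18*(-224))/(2*(72 - 224)) - (-1)*229 = (½)*(-1295 + 4032)/(-152) - 1*(-229) = (½)*(-1/152)*2737 + 229 = -2737/304 + 229 = 66879/304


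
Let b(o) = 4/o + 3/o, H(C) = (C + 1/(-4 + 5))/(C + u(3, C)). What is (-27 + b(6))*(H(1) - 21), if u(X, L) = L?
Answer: 1550/3 ≈ 516.67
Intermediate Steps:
H(C) = (1 + C)/(2*C) (H(C) = (C + 1/(-4 + 5))/(C + C) = (C + 1/1)/((2*C)) = (C + 1)*(1/(2*C)) = (1 + C)*(1/(2*C)) = (1 + C)/(2*C))
b(o) = 7/o
(-27 + b(6))*(H(1) - 21) = (-27 + 7/6)*((½)*(1 + 1)/1 - 21) = (-27 + 7*(⅙))*((½)*1*2 - 21) = (-27 + 7/6)*(1 - 21) = -155/6*(-20) = 1550/3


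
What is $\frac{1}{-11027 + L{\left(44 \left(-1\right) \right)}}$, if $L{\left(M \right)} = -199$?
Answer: $- \frac{1}{11226} \approx -8.9079 \cdot 10^{-5}$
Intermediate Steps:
$\frac{1}{-11027 + L{\left(44 \left(-1\right) \right)}} = \frac{1}{-11027 - 199} = \frac{1}{-11226} = - \frac{1}{11226}$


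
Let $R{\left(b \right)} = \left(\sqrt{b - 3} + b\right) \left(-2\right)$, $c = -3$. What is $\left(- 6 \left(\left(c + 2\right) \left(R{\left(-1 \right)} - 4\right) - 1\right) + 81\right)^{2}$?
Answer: $5049 - 3600 i \approx 5049.0 - 3600.0 i$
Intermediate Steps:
$R{\left(b \right)} = - 2 b - 2 \sqrt{-3 + b}$ ($R{\left(b \right)} = \left(\sqrt{-3 + b} + b\right) \left(-2\right) = \left(b + \sqrt{-3 + b}\right) \left(-2\right) = - 2 b - 2 \sqrt{-3 + b}$)
$\left(- 6 \left(\left(c + 2\right) \left(R{\left(-1 \right)} - 4\right) - 1\right) + 81\right)^{2} = \left(- 6 \left(\left(-3 + 2\right) \left(\left(\left(-2\right) \left(-1\right) - 2 \sqrt{-3 - 1}\right) - 4\right) - 1\right) + 81\right)^{2} = \left(- 6 \left(- (\left(2 - 2 \sqrt{-4}\right) - 4) - 1\right) + 81\right)^{2} = \left(- 6 \left(- (\left(2 - 2 \cdot 2 i\right) - 4) - 1\right) + 81\right)^{2} = \left(- 6 \left(- (\left(2 - 4 i\right) - 4) - 1\right) + 81\right)^{2} = \left(- 6 \left(- (-2 - 4 i) - 1\right) + 81\right)^{2} = \left(- 6 \left(\left(2 + 4 i\right) - 1\right) + 81\right)^{2} = \left(- 6 \left(1 + 4 i\right) + 81\right)^{2} = \left(\left(-6 - 24 i\right) + 81\right)^{2} = \left(75 - 24 i\right)^{2}$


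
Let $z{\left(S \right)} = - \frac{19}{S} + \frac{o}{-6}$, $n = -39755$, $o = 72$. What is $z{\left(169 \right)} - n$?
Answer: $\frac{6716548}{169} \approx 39743.0$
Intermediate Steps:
$z{\left(S \right)} = -12 - \frac{19}{S}$ ($z{\left(S \right)} = - \frac{19}{S} + \frac{72}{-6} = - \frac{19}{S} + 72 \left(- \frac{1}{6}\right) = - \frac{19}{S} - 12 = -12 - \frac{19}{S}$)
$z{\left(169 \right)} - n = \left(-12 - \frac{19}{169}\right) - -39755 = \left(-12 - \frac{19}{169}\right) + 39755 = - \frac{2047}{169} + 39755 = \frac{6716548}{169}$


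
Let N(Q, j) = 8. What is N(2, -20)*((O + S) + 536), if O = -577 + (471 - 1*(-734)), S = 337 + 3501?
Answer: 40016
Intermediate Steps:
S = 3838
O = 628 (O = -577 + (471 + 734) = -577 + 1205 = 628)
N(2, -20)*((O + S) + 536) = 8*((628 + 3838) + 536) = 8*(4466 + 536) = 8*5002 = 40016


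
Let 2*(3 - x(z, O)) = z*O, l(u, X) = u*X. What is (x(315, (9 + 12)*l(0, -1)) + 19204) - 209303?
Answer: -190096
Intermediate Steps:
l(u, X) = X*u
x(z, O) = 3 - O*z/2 (x(z, O) = 3 - z*O/2 = 3 - O*z/2)
(x(315, (9 + 12)*l(0, -1)) + 19204) - 209303 = ((3 - ½*(9 + 12)*(-1*0)*315) + 19204) - 209303 = ((3 - ½*21*0*315) + 19204) - 209303 = ((3 - ½*0*315) + 19204) - 209303 = ((3 + 0) + 19204) - 209303 = (3 + 19204) - 209303 = 19207 - 209303 = -190096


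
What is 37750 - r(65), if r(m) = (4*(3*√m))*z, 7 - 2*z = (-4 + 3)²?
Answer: 37750 - 36*√65 ≈ 37460.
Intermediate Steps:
z = 3 (z = 7/2 - (-4 + 3)²/2 = 7/2 - ½*(-1)² = 7/2 - ½*1 = 7/2 - ½ = 3)
r(m) = 36*√m (r(m) = (4*(3*√m))*3 = (12*√m)*3 = 36*√m)
37750 - r(65) = 37750 - 36*√65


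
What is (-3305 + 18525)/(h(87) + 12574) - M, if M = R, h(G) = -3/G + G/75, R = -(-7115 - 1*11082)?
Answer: -82945197901/4558483 ≈ -18196.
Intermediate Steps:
R = 18197 (R = -(-7115 - 11082) = -1*(-18197) = 18197)
h(G) = -3/G + G/75 (h(G) = -3/G + G*(1/75) = -3/G + G/75)
M = 18197
(-3305 + 18525)/(h(87) + 12574) - M = (-3305 + 18525)/((-3/87 + (1/75)*87) + 12574) - 1*18197 = 15220/((-3*1/87 + 29/25) + 12574) - 18197 = 15220/((-1/29 + 29/25) + 12574) - 18197 = 15220/(816/725 + 12574) - 18197 = 15220/(9116966/725) - 18197 = 15220*(725/9116966) - 18197 = 5517250/4558483 - 18197 = -82945197901/4558483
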